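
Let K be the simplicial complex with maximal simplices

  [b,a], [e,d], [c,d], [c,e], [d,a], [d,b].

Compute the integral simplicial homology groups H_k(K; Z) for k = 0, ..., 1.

Fix the vertex order a < b < c < d < e and write every simplex with vertices in increasing order. Then dim K = 1 and the simplices of K are:

  0-simplices (5): a, b, c, d, e
  1-simplices (6): ab, ad, bd, cd, ce, de

Hence C_0 ≅ Z^5, C_1 ≅ Z^6.

∂_1: C_1 → C_0 is given by ∂[p,q] = [q] − [p]. For instance
  ∂bd = d − b.
As a 5×6 matrix over Z this has rank 4, with invariant factors (1,1,1,1).

From H_k ≅ ker(∂_k) / im(∂_{k+1}) we obtain:

  H_0: rank C_0 − rank ∂_1 = 5 − 4 = 1, and the invariant factors of ∂_1 are all 1, so H_0 = Z.
  H_1: rank ker ∂_1 − rank ∂_2 = (6 − 4) − 0 = 2, and there is no ∂_2, so H_1 = Z^2.

(K is a triangulation of a wedge of 2 circles.)

H_0 = Z,  H_1 = Z^2.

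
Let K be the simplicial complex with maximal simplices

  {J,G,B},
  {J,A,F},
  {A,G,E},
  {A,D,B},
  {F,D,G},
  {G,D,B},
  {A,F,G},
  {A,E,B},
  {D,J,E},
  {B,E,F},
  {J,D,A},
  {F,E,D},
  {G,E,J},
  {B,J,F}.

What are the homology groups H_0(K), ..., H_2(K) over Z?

We work with the vertex ordering A < B < D < E < F < G < J. The simplices of K, each written with vertices in increasing order, are:

  0-simplices (7): A, B, D, E, F, G, J
  1-simplices (21): AB, AD, AE, AF, AG, AJ, BD, BE, BF, BG, BJ, DE, DF, DG, DJ, EF, EG, EJ, FG, FJ, GJ
  2-simplices (14): ABD, ABE, ADJ, AEG, AFG, AFJ, BDG, BEF, BFJ, BGJ, DEF, DEJ, DFG, EGJ

giving chain groups C_0 ≅ Z^7, C_1 ≅ Z^21, C_2 ≅ Z^14.

Boundary ∂_1: C_1 → C_0 sends each edge [p,q] (with p < q) to q − p. For instance
  ∂FJ = J − F.
The 7×21 boundary matrix has rank 6 and Smith normal form diag(1,1,1,1,1,1).

Boundary ∂_2: C_2 → C_1 sends each 2-simplex [p,q,r] to [q,r] − [p,r] + [p,q]. For instance
  ∂AEG = EG − AG + AE,
  ∂ABD = BD − AD + AB.
This gives a 21×14 integer matrix of rank 13; reducing to Smith normal form yields diagonal entries (1,1,1,1,1,1,1,1,1,1,1,1,1).

Now H_k = ker ∂_k / im ∂_{k+1}, so:

  H_0: rank C_0 − rank ∂_1 = 7 − 6 = 1, and the invariant factors of ∂_1 are all 1, so H_0 = Z.
  H_1: rank ker ∂_1 − rank ∂_2 = (21 − 6) − 13 = 2, and the invariant factors of ∂_2 are all 1, so H_1 = Z^2.
  H_2: rank ker ∂_2 − rank ∂_3 = (14 − 13) − 0 = 1, and there is no ∂_3, so H_2 = Z.

(K is a triangulation of the torus T^2.)

H_0 = Z,  H_1 = Z^2,  H_2 = Z.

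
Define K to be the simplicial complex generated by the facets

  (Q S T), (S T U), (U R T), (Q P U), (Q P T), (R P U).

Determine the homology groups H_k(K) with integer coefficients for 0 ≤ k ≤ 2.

H_0 ≅ Z,  H_1 ≅ Z,  H_2 = 0.

Fix the vertex order P < Q < R < S < T < U and write every simplex with vertices in increasing order. Then dim K = 2 and the simplices of K are:

  0-simplices (6): P, Q, R, S, T, U
  1-simplices (12): PQ, PR, PT, PU, QS, QT, QU, RT, RU, ST, SU, TU
  2-simplices (6): PQT, PQU, PRU, QST, RTU, STU

Hence C_0 ≅ Z^6, C_1 ≅ Z^12, C_2 ≅ Z^6.

The boundary map ∂_1: C_1 → C_0 maps an edge to its endpoints' difference, ∂[p,q] = q − p.
The resulting 6×12 matrix has rank 5, and its Smith normal form has invariant factors (1,1,1,1,1).

Boundary ∂_2: C_2 → C_1 acts by ∂[p,q,r] = [q,r] − [p,r] + [p,q]. For instance
  ∂RTU = TU − RU + RT,
  ∂QST = ST − QT + QS.
This gives a 12×6 integer matrix of rank 6; reducing to Smith normal form yields diagonal entries (1,1,1,1,1,1).

Computing H_k = (kernel of ∂_k) / (image of ∂_{k+1}):

  H_0: rank C_0 − rank ∂_1 = 6 − 5 = 1, and the invariant factors of ∂_1 are all 1, so H_0 ≅ Z.
  H_1: rank ker ∂_1 − rank ∂_2 = (12 − 5) − 6 = 1, and the invariant factors of ∂_2 are all 1, so H_1 ≅ Z.
  H_2: rank ker ∂_2 − rank ∂_3 = (6 − 6) − 0 = 0, and there is no ∂_3, so H_2 ≅ 0.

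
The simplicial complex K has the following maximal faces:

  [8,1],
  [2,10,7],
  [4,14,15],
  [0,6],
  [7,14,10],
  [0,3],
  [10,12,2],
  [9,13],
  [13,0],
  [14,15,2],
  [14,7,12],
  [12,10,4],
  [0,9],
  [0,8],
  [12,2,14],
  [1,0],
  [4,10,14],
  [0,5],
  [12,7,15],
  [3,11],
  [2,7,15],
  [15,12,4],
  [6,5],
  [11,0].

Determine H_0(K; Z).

K has 16 vertices, 30 edges, 12 triangles.
rank ∂_0 = 0, rank ∂_1 = 14 ⇒ b_0 = 16 − 0 − 14 = 2; all invariant factors of ∂_1 are 1 so no torsion. So H_0 ≅ Z^2.

H_0 ≅ Z^2.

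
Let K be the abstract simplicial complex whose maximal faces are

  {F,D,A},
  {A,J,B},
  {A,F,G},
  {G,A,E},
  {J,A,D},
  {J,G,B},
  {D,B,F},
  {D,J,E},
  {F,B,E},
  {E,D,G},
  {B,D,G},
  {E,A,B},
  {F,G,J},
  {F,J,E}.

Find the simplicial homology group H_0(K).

Order the vertices as A < B < D < E < F < G < J. Listing each simplex with vertices in this order, K has dimension 2 with simplices:

  0-simplices (7): A, B, D, E, F, G, J
  1-simplices (21): AB, AD, AE, AF, AG, AJ, BD, BE, BF, BG, BJ, DE, DF, DG, DJ, EF, EG, EJ, FG, FJ, GJ
  2-simplices (14): ABE, ABJ, ADF, ADJ, AEG, AFG, BDF, BDG, BEF, BGJ, DEG, DEJ, EFJ, FGJ

so the chain groups are C_0 ≅ Z^7, C_1 ≅ Z^21, C_2 ≅ Z^14.

Boundary ∂_1: C_1 → C_0 sends each edge [p,q] (with p < q) to q − p.
The resulting 7×21 matrix has rank 6, and its Smith normal form has invariant factors (1,1,1,1,1,1).

∂_2: C_2 → C_1 sends each 2-simplex [p,q,r] to [q,r] − [p,r] + [p,q]. For instance
  ∂BGJ = GJ − BJ + BG,
  ∂BEF = EF − BF + BE.
As a 21×14 matrix over Z this has rank 13, with invariant factors (1,1,1,1,1,1,1,1,1,1,1,1,1).

Computing H_k = (kernel of ∂_k) / (image of ∂_{k+1}):

  H_0: rank C_0 − rank ∂_1 = 7 − 6 = 1, and the invariant factors of ∂_1 are all 1, so H_0 = Z.

H_0 ≅ Z.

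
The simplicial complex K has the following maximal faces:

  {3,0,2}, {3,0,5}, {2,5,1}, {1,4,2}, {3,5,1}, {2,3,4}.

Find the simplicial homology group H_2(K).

H_2 ≅ 0.

Take the total order 0 < 1 < 2 < 3 < 4 < 5 on the vertex set. Then K (dimension 2) consists of the simplices:

  0-simplices (6): [0], [1], [2], [3], [4], [5]
  1-simplices (12): [0,2], [0,3], [0,5], [1,2], [1,3], [1,4], [1,5], [2,3], [2,4], [2,5], [3,4], [3,5]
  2-simplices (6): [0,2,3], [0,3,5], [1,2,4], [1,2,5], [1,3,5], [2,3,4]

giving chain groups C_0 ≅ Z^6, C_1 ≅ Z^12, C_2 ≅ Z^6.

∂_1: C_1 → C_0 is given by ∂[p,q] = [q] − [p].
As a 6×12 matrix over Z this has rank 5, with invariant factors (1,1,1,1,1).

The boundary map ∂_2: C_2 → C_1 acts by ∂[p,q,r] = [q,r] − [p,r] + [p,q]. For instance
  ∂[1,3,5] = [3,5] − [1,5] + [1,3],
  ∂[1,2,5] = [2,5] − [1,5] + [1,2].
The resulting 12×6 matrix has rank 6, and its Smith normal form has invariant factors (1,1,1,1,1,1).

Reading off H_k = ker ∂_k / im ∂_{k+1}:

  H_2: rank ker ∂_2 − rank ∂_3 = (6 − 6) − 0 = 0, and there is no ∂_3, so H_2 ≅ 0.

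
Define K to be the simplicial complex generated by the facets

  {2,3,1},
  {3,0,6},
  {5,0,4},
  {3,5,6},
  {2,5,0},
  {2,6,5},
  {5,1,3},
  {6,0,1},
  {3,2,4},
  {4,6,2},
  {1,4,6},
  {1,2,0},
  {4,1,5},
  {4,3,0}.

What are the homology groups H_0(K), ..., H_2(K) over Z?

H_0 ≅ Z,  H_1 ≅ Z^2,  H_2 ≅ Z.

We work with the vertex ordering 0 < 1 < 2 < 3 < 4 < 5 < 6. The simplices of K, each written with vertices in increasing order, are:

  0-simplices (7): [0], [1], [2], [3], [4], [5], [6]
  1-simplices (21): [0,1], [0,2], [0,3], [0,4], [0,5], [0,6], [1,2], [1,3], [1,4], [1,5], [1,6], [2,3], [2,4], [2,5], [2,6], [3,4], [3,5], [3,6], [4,5], [4,6], [5,6]
  2-simplices (14): [0,1,2], [0,1,6], [0,2,5], [0,3,4], [0,3,6], [0,4,5], [1,2,3], [1,3,5], [1,4,5], [1,4,6], [2,3,4], [2,4,6], [2,5,6], [3,5,6]

Hence C_0 ≅ Z^7, C_1 ≅ Z^21, C_2 ≅ Z^14.

Boundary ∂_1: C_1 → C_0 is given by ∂[p,q] = [q] − [p]. For instance
  ∂[2,6] = [6] − [2].
The 7×21 boundary matrix has rank 6 and Smith normal form diag(1,1,1,1,1,1).

∂_2: C_2 → C_1 sends each 2-simplex [p,q,r] to [q,r] − [p,r] + [p,q]. For instance
  ∂[1,3,5] = [3,5] − [1,5] + [1,3],
  ∂[0,1,2] = [1,2] − [0,2] + [0,1].
The 21×14 boundary matrix has rank 13 and Smith normal form diag(1,1,1,1,1,1,1,1,1,1,1,1,1).

From H_k ≅ ker(∂_k) / im(∂_{k+1}) we obtain:

  H_0: rank C_0 − rank ∂_1 = 7 − 6 = 1, and the invariant factors of ∂_1 are all 1, so H_0 ≅ Z.
  H_1: rank ker ∂_1 − rank ∂_2 = (21 − 6) − 13 = 2, and the invariant factors of ∂_2 are all 1, so H_1 ≅ Z^2.
  H_2: rank ker ∂_2 − rank ∂_3 = (14 − 13) − 0 = 1, and there is no ∂_3, so H_2 ≅ Z.

(K is a triangulation of the torus T^2.)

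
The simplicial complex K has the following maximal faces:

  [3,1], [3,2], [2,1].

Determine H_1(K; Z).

Order the vertices as 1 < 2 < 3. Listing each simplex with vertices in this order, K has dimension 1 with simplices:

  0-simplices (3): [1], [2], [3]
  1-simplices (3): [1,2], [1,3], [2,3]

so the chain groups are C_0 ≅ Z^3, C_1 ≅ Z^3.

The boundary map ∂_1: C_1 → C_0 maps an edge to its endpoints' difference, ∂[p,q] = q − p.
The resulting 3×3 matrix has rank 2, and its Smith normal form has invariant factors (1,1).

Reading off H_k = ker ∂_k / im ∂_{k+1}:

  H_1: rank ker ∂_1 − rank ∂_2 = (3 − 2) − 0 = 1, and there is no ∂_2, so H_1 ≅ Z.

H_1 ≅ Z.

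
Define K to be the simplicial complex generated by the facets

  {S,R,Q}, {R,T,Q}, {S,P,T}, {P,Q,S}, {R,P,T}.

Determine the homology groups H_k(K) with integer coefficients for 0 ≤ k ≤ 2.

H_0 ≅ Z,  H_1 ≅ Z,  H_2 = 0.

Fix the vertex order P < Q < R < S < T and write every simplex with vertices in increasing order. Then dim K = 2 and the simplices of K are:

  0-simplices (5): P, Q, R, S, T
  1-simplices (10): PQ, PR, PS, PT, QR, QS, QT, RS, RT, ST
  2-simplices (5): PQS, PRT, PST, QRS, QRT

so the chain groups are C_0 ≅ Z^5, C_1 ≅ Z^10, C_2 ≅ Z^5.

The boundary map ∂_1: C_1 → C_0 maps an edge to its endpoints' difference, ∂[p,q] = q − p.
This gives a 5×10 integer matrix of rank 4; reducing to Smith normal form yields diagonal entries (1,1,1,1).

∂_2: C_2 → C_1 acts by ∂[p,q,r] = [q,r] − [p,r] + [p,q]. For instance
  ∂PRT = RT − PT + PR,
  ∂QRS = RS − QS + QR.
As a 10×5 matrix over Z this has rank 5, with invariant factors (1,1,1,1,1).

Computing H_k = (kernel of ∂_k) / (image of ∂_{k+1}):

  H_0: rank C_0 − rank ∂_1 = 5 − 4 = 1, and the invariant factors of ∂_1 are all 1, so H_0 ≅ Z.
  H_1: rank ker ∂_1 − rank ∂_2 = (10 − 4) − 5 = 1, and the invariant factors of ∂_2 are all 1, so H_1 ≅ Z.
  H_2: rank ker ∂_2 − rank ∂_3 = (5 − 5) − 0 = 0, and there is no ∂_3, so H_2 ≅ 0.

As a check, the Euler characteristic is 5 − 10 + 5 = 0, which agrees with 1 − 1 + 0 = 0.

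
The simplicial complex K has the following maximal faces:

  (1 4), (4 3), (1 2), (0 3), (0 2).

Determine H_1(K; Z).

H_1 = Z.

We work with the vertex ordering 0 < 1 < 2 < 3 < 4. The simplices of K, each written with vertices in increasing order, are:

  0-simplices (5): [0], [1], [2], [3], [4]
  1-simplices (5): [0,2], [0,3], [1,2], [1,4], [3,4]

Hence C_0 ≅ Z^5, C_1 ≅ Z^5.

Boundary ∂_1: C_1 → C_0 is given by ∂[p,q] = [q] − [p].
This gives a 5×5 integer matrix of rank 4; reducing to Smith normal form yields diagonal entries (1,1,1,1).

Reading off H_k = ker ∂_k / im ∂_{k+1}:

  H_1: rank ker ∂_1 − rank ∂_2 = (5 − 4) − 0 = 1, and there is no ∂_2, so H_1 = Z.

(K is a triangulation of the circle S^1.)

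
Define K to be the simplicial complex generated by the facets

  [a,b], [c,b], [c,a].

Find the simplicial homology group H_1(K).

Order the vertices as a < b < c. Listing each simplex with vertices in this order, K has dimension 1 with simplices:

  0-simplices (3): a, b, c
  1-simplices (3): ab, ac, bc

Hence C_0 ≅ Z^3, C_1 ≅ Z^3.

Boundary ∂_1: C_1 → C_0 sends each edge [p,q] (with p < q) to q − p. For instance
  ∂ab = b − a.
This gives a 3×3 integer matrix of rank 2; reducing to Smith normal form yields diagonal entries (1,1).

Computing H_k = (kernel of ∂_k) / (image of ∂_{k+1}):

  H_1: rank ker ∂_1 − rank ∂_2 = (3 − 2) − 0 = 1, and there is no ∂_2, so H_1 ≅ Z.

H_1 = Z.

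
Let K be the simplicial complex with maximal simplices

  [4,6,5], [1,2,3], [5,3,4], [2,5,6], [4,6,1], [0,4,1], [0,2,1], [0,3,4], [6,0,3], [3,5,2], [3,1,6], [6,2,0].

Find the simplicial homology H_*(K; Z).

Fix the vertex order 0 < 1 < 2 < 3 < 4 < 5 < 6 and write every simplex with vertices in increasing order. Then dim K = 2 and the simplices of K are:

  0-simplices (7): [0], [1], [2], [3], [4], [5], [6]
  1-simplices (18): [0,1], [0,2], [0,3], [0,4], [0,6], [1,2], [1,3], [1,4], [1,6], [2,3], [2,5], [2,6], [3,4], [3,5], [3,6], [4,5], [4,6], [5,6]
  2-simplices (12): [0,1,2], [0,1,4], [0,2,6], [0,3,4], [0,3,6], [1,2,3], [1,3,6], [1,4,6], [2,3,5], [2,5,6], [3,4,5], [4,5,6]

giving chain groups C_0 ≅ Z^7, C_1 ≅ Z^18, C_2 ≅ Z^12.

The boundary map ∂_1: C_1 → C_0 sends each edge [p,q] (with p < q) to q − p.
The resulting 7×18 matrix has rank 6, and its Smith normal form has invariant factors (1,1,1,1,1,1).

The boundary map ∂_2: C_2 → C_1 acts by ∂[p,q,r] = [q,r] − [p,r] + [p,q]. For instance
  ∂[4,5,6] = [5,6] − [4,6] + [4,5],
  ∂[0,3,4] = [3,4] − [0,4] + [0,3].
The resulting 18×12 matrix has rank 12, and its Smith normal form has invariant factors (1,1,1,1,1,1,1,1,1,1,1,2).

Reading off H_k = ker ∂_k / im ∂_{k+1}:

  H_0: rank C_0 − rank ∂_1 = 7 − 6 = 1, and the invariant factors of ∂_1 are all 1, so H_0 ≅ Z.
  H_1: rank ker ∂_1 − rank ∂_2 = (18 − 6) − 12 = 0, and ∂_2 has invariant factor 2 > 1, so H_1 ≅ Z_2.
  H_2: rank ker ∂_2 − rank ∂_3 = (12 − 12) − 0 = 0, and there is no ∂_3, so H_2 ≅ 0.

As a check, the Euler characteristic is 7 − 18 + 12 = 1, which agrees with 1 − 0 + 0 = 1.

H_0 = Z,  H_1 = Z_2,  H_2 = 0.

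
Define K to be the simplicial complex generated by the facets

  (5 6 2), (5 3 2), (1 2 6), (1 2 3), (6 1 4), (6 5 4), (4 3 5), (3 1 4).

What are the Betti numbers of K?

Take the total order 1 < 2 < 3 < 4 < 5 < 6 on the vertex set. Then K (dimension 2) consists of the simplices:

  0-simplices (6): [1], [2], [3], [4], [5], [6]
  1-simplices (12): [1,2], [1,3], [1,4], [1,6], [2,3], [2,5], [2,6], [3,4], [3,5], [4,5], [4,6], [5,6]
  2-simplices (8): [1,2,3], [1,2,6], [1,3,4], [1,4,6], [2,3,5], [2,5,6], [3,4,5], [4,5,6]

Hence C_0 ≅ Z^6, C_1 ≅ Z^12, C_2 ≅ Z^8.

The boundary map ∂_1: C_1 → C_0 maps an edge to its endpoints' difference, ∂[p,q] = q − p.
This gives a 6×12 integer matrix of rank 5; reducing to Smith normal form yields diagonal entries (1,1,1,1,1).

Boundary ∂_2: C_2 → C_1 maps a triangle to the signed sum of its edges. For instance
  ∂[2,5,6] = [5,6] − [2,6] + [2,5],
  ∂[1,2,3] = [2,3] − [1,3] + [1,2].
As a 12×8 matrix over Z this has rank 7, with invariant factors (1,1,1,1,1,1,1).

From H_k ≅ ker(∂_k) / im(∂_{k+1}) we obtain:

  H_0: rank C_0 − rank ∂_1 = 6 − 5 = 1, and the invariant factors of ∂_1 are all 1, so H_0 ≅ Z.
  H_1: rank ker ∂_1 − rank ∂_2 = (12 − 5) − 7 = 0, and the invariant factors of ∂_2 are all 1, so H_1 ≅ 0.
  H_2: rank ker ∂_2 − rank ∂_3 = (8 − 7) − 0 = 1, and there is no ∂_3, so H_2 ≅ Z.

Hence the Betti numbers are b_0 = 1, b_1 = 0, b_2 = 1.

b_0 = 1, b_1 = 0, b_2 = 1.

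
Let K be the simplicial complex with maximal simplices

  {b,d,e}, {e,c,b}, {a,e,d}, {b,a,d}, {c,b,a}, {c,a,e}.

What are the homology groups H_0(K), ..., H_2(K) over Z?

We work with the vertex ordering a < b < c < d < e. The simplices of K, each written with vertices in increasing order, are:

  0-simplices (5): a, b, c, d, e
  1-simplices (9): ab, ac, ad, ae, bc, bd, be, ce, de
  2-simplices (6): abc, abd, ace, ade, bce, bde

giving chain groups C_0 ≅ Z^5, C_1 ≅ Z^9, C_2 ≅ Z^6.

Boundary ∂_1: C_1 → C_0 maps an edge to its endpoints' difference, ∂[p,q] = q − p.
This gives a 5×9 integer matrix of rank 4; reducing to Smith normal form yields diagonal entries (1,1,1,1).

∂_2: C_2 → C_1 acts by ∂[p,q,r] = [q,r] − [p,r] + [p,q]. For instance
  ∂ade = de − ae + ad,
  ∂bce = ce − be + bc.
This gives a 9×6 integer matrix of rank 5; reducing to Smith normal form yields diagonal entries (1,1,1,1,1).

From H_k ≅ ker(∂_k) / im(∂_{k+1}) we obtain:

  H_0: rank C_0 − rank ∂_1 = 5 − 4 = 1, and the invariant factors of ∂_1 are all 1, so H_0 = Z.
  H_1: rank ker ∂_1 − rank ∂_2 = (9 − 4) − 5 = 0, and the invariant factors of ∂_2 are all 1, so H_1 = 0.
  H_2: rank ker ∂_2 − rank ∂_3 = (6 − 5) − 0 = 1, and there is no ∂_3, so H_2 = Z.

H_0 ≅ Z,  H_1 = 0,  H_2 ≅ Z.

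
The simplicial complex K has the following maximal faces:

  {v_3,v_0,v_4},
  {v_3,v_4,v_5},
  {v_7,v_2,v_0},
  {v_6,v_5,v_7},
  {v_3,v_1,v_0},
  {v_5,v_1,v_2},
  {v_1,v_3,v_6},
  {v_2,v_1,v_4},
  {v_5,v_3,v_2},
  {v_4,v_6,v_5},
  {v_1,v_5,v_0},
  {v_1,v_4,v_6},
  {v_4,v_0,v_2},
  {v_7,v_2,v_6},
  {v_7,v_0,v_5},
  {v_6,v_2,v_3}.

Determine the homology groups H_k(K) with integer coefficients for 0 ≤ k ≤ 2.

H_0 ≅ Z,  H_1 ≅ Z^2,  H_2 ≅ Z.

Take the total order v_0 < v_1 < v_2 < v_3 < v_4 < v_5 < v_6 < v_7 on the vertex set. Then K (dimension 2) consists of the simplices:

  0-simplices (8): [v_0], [v_1], [v_2], [v_3], [v_4], [v_5], [v_6], [v_7]
  1-simplices (24): (24 of them)
  2-simplices (16): (16 of them)

Hence C_0 ≅ Z^8, C_1 ≅ Z^24, C_2 ≅ Z^16.

The boundary map ∂_1: C_1 → C_0 is given by ∂[p,q] = [q] − [p]. For instance
  ∂[v_6,v_7] = [v_7] − [v_6].
The resulting 8×24 matrix has rank 7, and its Smith normal form has invariant factors (1,1,1,1,1,1,1).

∂_2: C_2 → C_1 acts by ∂[p,q,r] = [q,r] − [p,r] + [p,q]. For instance
  ∂[v_4,v_5,v_6] = [v_5,v_6] − [v_4,v_6] + [v_4,v_5],
  ∂[v_0,v_1,v_3] = [v_1,v_3] − [v_0,v_3] + [v_0,v_1].
The 24×16 boundary matrix has rank 15 and Smith normal form diag(1,1,1,1,1,1,1,1,1,1,1,1,1,1,1).

Computing H_k = (kernel of ∂_k) / (image of ∂_{k+1}):

  H_0: rank C_0 − rank ∂_1 = 8 − 7 = 1, and the invariant factors of ∂_1 are all 1, so H_0 = Z.
  H_1: rank ker ∂_1 − rank ∂_2 = (24 − 7) − 15 = 2, and the invariant factors of ∂_2 are all 1, so H_1 = Z^2.
  H_2: rank ker ∂_2 − rank ∂_3 = (16 − 15) − 0 = 1, and there is no ∂_3, so H_2 = Z.

As a check, the Euler characteristic is 8 − 24 + 16 = 0, which agrees with 1 − 2 + 1 = 0.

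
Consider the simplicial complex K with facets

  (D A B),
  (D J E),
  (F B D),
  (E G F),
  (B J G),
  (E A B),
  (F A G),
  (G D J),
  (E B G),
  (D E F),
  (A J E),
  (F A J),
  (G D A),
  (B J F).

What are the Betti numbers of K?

Take the total order A < B < D < E < F < G < J on the vertex set. Then K (dimension 2) consists of the simplices:

  0-simplices (7): A, B, D, E, F, G, J
  1-simplices (21): AB, AD, AE, AF, AG, AJ, BD, BE, BF, BG, BJ, DE, DF, DG, DJ, EF, EG, EJ, FG, FJ, GJ
  2-simplices (14): ABD, ABE, ADG, AEJ, AFG, AFJ, BDF, BEG, BFJ, BGJ, DEF, DEJ, DGJ, EFG

Hence C_0 ≅ Z^7, C_1 ≅ Z^21, C_2 ≅ Z^14.

Boundary ∂_1: C_1 → C_0 sends each edge [p,q] (with p < q) to q − p. For instance
  ∂EG = G − E.
The 7×21 boundary matrix has rank 6 and Smith normal form diag(1,1,1,1,1,1).

∂_2: C_2 → C_1 sends each 2-simplex [p,q,r] to [q,r] − [p,r] + [p,q]. For instance
  ∂DEF = EF − DF + DE,
  ∂DGJ = GJ − DJ + DG.
The 21×14 boundary matrix has rank 13 and Smith normal form diag(1,1,1,1,1,1,1,1,1,1,1,1,1).

Reading off H_k = ker ∂_k / im ∂_{k+1}:

  H_0: rank C_0 − rank ∂_1 = 7 − 6 = 1, and the invariant factors of ∂_1 are all 1, so H_0 ≅ Z.
  H_1: rank ker ∂_1 − rank ∂_2 = (21 − 6) − 13 = 2, and the invariant factors of ∂_2 are all 1, so H_1 ≅ Z^2.
  H_2: rank ker ∂_2 − rank ∂_3 = (14 − 13) − 0 = 1, and there is no ∂_3, so H_2 ≅ Z.

(K is a triangulation of the torus T^2.)

Hence the Betti numbers are b_0 = 1, b_1 = 2, b_2 = 1.

b_0 = 1, b_1 = 2, b_2 = 1.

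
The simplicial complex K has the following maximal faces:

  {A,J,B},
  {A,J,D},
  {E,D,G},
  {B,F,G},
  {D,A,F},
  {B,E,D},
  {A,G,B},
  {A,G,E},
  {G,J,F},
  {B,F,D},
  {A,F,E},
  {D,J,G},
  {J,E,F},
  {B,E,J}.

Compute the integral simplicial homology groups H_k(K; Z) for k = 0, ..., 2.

H_0 = Z,  H_1 = Z^2,  H_2 = Z.

Fix the vertex order A < B < D < E < F < G < J and write every simplex with vertices in increasing order. Then dim K = 2 and the simplices of K are:

  0-simplices (7): A, B, D, E, F, G, J
  1-simplices (21): AB, AD, AE, AF, AG, AJ, BD, BE, BF, BG, BJ, DE, DF, DG, DJ, EF, EG, EJ, FG, FJ, GJ
  2-simplices (14): ABG, ABJ, ADF, ADJ, AEF, AEG, BDE, BDF, BEJ, BFG, DEG, DGJ, EFJ, FGJ

so the chain groups are C_0 ≅ Z^7, C_1 ≅ Z^21, C_2 ≅ Z^14.

Boundary ∂_1: C_1 → C_0 maps an edge to its endpoints' difference, ∂[p,q] = q − p.
This gives a 7×21 integer matrix of rank 6; reducing to Smith normal form yields diagonal entries (1,1,1,1,1,1).

Boundary ∂_2: C_2 → C_1 acts by ∂[p,q,r] = [q,r] − [p,r] + [p,q]. For instance
  ∂ADF = DF − AF + AD,
  ∂BFG = FG − BG + BF.
The 21×14 boundary matrix has rank 13 and Smith normal form diag(1,1,1,1,1,1,1,1,1,1,1,1,1).

Computing H_k = (kernel of ∂_k) / (image of ∂_{k+1}):

  H_0: rank C_0 − rank ∂_1 = 7 − 6 = 1, and the invariant factors of ∂_1 are all 1, so H_0 = Z.
  H_1: rank ker ∂_1 − rank ∂_2 = (21 − 6) − 13 = 2, and the invariant factors of ∂_2 are all 1, so H_1 = Z^2.
  H_2: rank ker ∂_2 − rank ∂_3 = (14 − 13) − 0 = 1, and there is no ∂_3, so H_2 = Z.

(K is a triangulation of the torus T^2.)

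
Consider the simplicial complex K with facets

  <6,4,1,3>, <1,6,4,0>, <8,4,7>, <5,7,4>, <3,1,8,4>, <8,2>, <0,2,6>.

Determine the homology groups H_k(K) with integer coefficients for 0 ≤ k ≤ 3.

H_0 ≅ Z,  H_1 ≅ Z,  H_2 = 0,  H_3 = 0.

Order the vertices as 0 < 1 < 2 < 3 < 4 < 5 < 6 < 7 < 8. Listing each simplex with vertices in this order, K has dimension 3 with simplices:

  0-simplices (9): [0], [1], [2], [3], [4], [5], [6], [7], [8]
  1-simplices (19): [0,1], [0,2], [0,4], [0,6], [1,3], [1,4], [1,6], [1,8], [2,6], [2,8], [3,4], [3,6], [3,8], [4,5], [4,6], [4,7], [4,8], [5,7], [7,8]
  2-simplices (13): [0,1,4], [0,1,6], [0,2,6], [0,4,6], [1,3,4], [1,3,6], [1,3,8], [1,4,6], [1,4,8], [3,4,6], [3,4,8], [4,5,7], [4,7,8]
  3-simplices (3): [0,1,4,6], [1,3,4,6], [1,3,4,8]

Hence C_0 ≅ Z^9, C_1 ≅ Z^19, C_2 ≅ Z^13, C_3 ≅ Z^3.

Boundary ∂_1: C_1 → C_0 sends each edge [p,q] (with p < q) to q − p.
As a 9×19 matrix over Z this has rank 8, with invariant factors (1,1,1,1,1,1,1,1).

∂_2: C_2 → C_1 sends each 2-simplex [p,q,r] to [q,r] − [p,r] + [p,q]. For instance
  ∂[3,4,8] = [4,8] − [3,8] + [3,4],
  ∂[1,4,8] = [4,8] − [1,8] + [1,4].
The 19×13 boundary matrix has rank 10 and Smith normal form diag(1,1,1,1,1,1,1,1,1,1).

∂_3: C_3 → C_2 sends each 3-simplex σ to the alternating sum Σ_i (−1)^i (σ with its i-th vertex removed). For instance
  ∂[1,3,4,8] = [3,4,8] − [1,4,8] + [1,3,8] − [1,3,4],
  ∂[0,1,4,6] = [1,4,6] − [0,4,6] + [0,1,6] − [0,1,4].
The 13×3 boundary matrix has rank 3 and Smith normal form diag(1,1,1).

Now H_k = ker ∂_k / im ∂_{k+1}, so:

  H_0: rank C_0 − rank ∂_1 = 9 − 8 = 1, and the invariant factors of ∂_1 are all 1, so H_0 ≅ Z.
  H_1: rank ker ∂_1 − rank ∂_2 = (19 − 8) − 10 = 1, and the invariant factors of ∂_2 are all 1, so H_1 ≅ Z.
  H_2: rank ker ∂_2 − rank ∂_3 = (13 − 10) − 3 = 0, and the invariant factors of ∂_3 are all 1, so H_2 ≅ 0.
  H_3: rank ker ∂_3 − rank ∂_4 = (3 − 3) − 0 = 0, and there is no ∂_4, so H_3 ≅ 0.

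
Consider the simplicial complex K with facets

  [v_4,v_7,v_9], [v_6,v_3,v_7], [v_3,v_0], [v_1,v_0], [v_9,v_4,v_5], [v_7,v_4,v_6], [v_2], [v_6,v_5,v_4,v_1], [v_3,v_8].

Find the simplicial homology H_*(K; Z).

Order the vertices as v_0 < v_1 < v_2 < v_3 < v_4 < v_5 < v_6 < v_7 < v_8 < v_9. Listing each simplex with vertices in this order, K has dimension 3 with simplices:

  0-simplices (10): [v_0], [v_1], [v_2], [v_3], [v_4], [v_5], [v_6], [v_7], [v_8], [v_9]
  1-simplices (16): (16 of them)
  2-simplices (8): [v_1,v_4,v_5], [v_1,v_4,v_6], [v_1,v_5,v_6], [v_3,v_6,v_7], [v_4,v_5,v_6], [v_4,v_5,v_9], [v_4,v_6,v_7], [v_4,v_7,v_9]
  3-simplices (1): [v_1,v_4,v_5,v_6]

so the chain groups are C_0 ≅ Z^10, C_1 ≅ Z^16, C_2 ≅ Z^8, C_3 ≅ Z^1.

The boundary map ∂_1: C_1 → C_0 sends each edge [p,q] (with p < q) to q − p.
The resulting 10×16 matrix has rank 8, and its Smith normal form has invariant factors (1,1,1,1,1,1,1,1).

The boundary map ∂_2: C_2 → C_1 sends each 2-simplex [p,q,r] to [q,r] − [p,r] + [p,q]. For instance
  ∂[v_1,v_4,v_5] = [v_4,v_5] − [v_1,v_5] + [v_1,v_4],
  ∂[v_4,v_7,v_9] = [v_7,v_9] − [v_4,v_9] + [v_4,v_7].
As a 16×8 matrix over Z this has rank 7, with invariant factors (1,1,1,1,1,1,1).

∂_3: C_3 → C_2 sends each 3-simplex σ to the alternating sum Σ_i (−1)^i (σ with its i-th vertex removed). For instance
  ∂[v_1,v_4,v_5,v_6] = [v_4,v_5,v_6] − [v_1,v_5,v_6] + [v_1,v_4,v_6] − [v_1,v_4,v_5].
As a 8×1 matrix over Z this has rank 1, with invariant factors (1).

Reading off H_k = ker ∂_k / im ∂_{k+1}:

  H_0: rank C_0 − rank ∂_1 = 10 − 8 = 2, and the invariant factors of ∂_1 are all 1, so H_0 ≅ Z^2.
  H_1: rank ker ∂_1 − rank ∂_2 = (16 − 8) − 7 = 1, and the invariant factors of ∂_2 are all 1, so H_1 ≅ Z.
  H_2: rank ker ∂_2 − rank ∂_3 = (8 − 7) − 1 = 0, and the invariant factors of ∂_3 are all 1, so H_2 ≅ 0.
  H_3: rank ker ∂_3 − rank ∂_4 = (1 − 1) − 0 = 0, and there is no ∂_4, so H_3 ≅ 0.

As a check, the Euler characteristic is 10 − 16 + 8 − 1 = 1, which agrees with 2 − 1 + 0 − 0 = 1.

H_0 = Z^2,  H_1 = Z,  H_2 = 0,  H_3 = 0.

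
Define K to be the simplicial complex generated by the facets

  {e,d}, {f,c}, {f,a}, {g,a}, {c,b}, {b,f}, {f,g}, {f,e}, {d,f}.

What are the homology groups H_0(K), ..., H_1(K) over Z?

H_0 = Z,  H_1 = Z^3.

K has 7 vertices, 9 edges.
rank ∂_0 = 0, rank ∂_1 = 6 ⇒ b_0 = 7 − 0 − 6 = 1; all invariant factors of ∂_1 are 1 so no torsion. So H_0 = Z.
rank ∂_1 = 6, rank ∂_2 = 0 ⇒ b_1 = 9 − 6 − 0 = 3. So H_1 = Z^3.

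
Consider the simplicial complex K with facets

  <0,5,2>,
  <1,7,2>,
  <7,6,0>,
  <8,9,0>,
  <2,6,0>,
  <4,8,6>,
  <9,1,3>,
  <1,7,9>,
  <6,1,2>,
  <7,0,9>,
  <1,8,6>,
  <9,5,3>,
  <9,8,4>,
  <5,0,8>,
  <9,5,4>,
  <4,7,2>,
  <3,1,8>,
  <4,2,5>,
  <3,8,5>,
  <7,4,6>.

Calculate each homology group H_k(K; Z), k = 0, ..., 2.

H_0 ≅ Z,  H_1 ≅ Z ⊕ Z/2,  H_2 = 0.

We work with the vertex ordering 0 < 1 < 2 < 3 < 4 < 5 < 6 < 7 < 8 < 9. The simplices of K, each written with vertices in increasing order, are:

  0-simplices (10): [0], [1], [2], [3], [4], [5], [6], [7], [8], [9]
  1-simplices (30): (30 of them)
  2-simplices (20): (20 of them)

giving chain groups C_0 ≅ Z^10, C_1 ≅ Z^30, C_2 ≅ Z^20.

∂_1: C_1 → C_0 maps an edge to its endpoints' difference, ∂[p,q] = q − p.
The 10×30 boundary matrix has rank 9 and Smith normal form diag(1,1,1,1,1,1,1,1,1).

Boundary ∂_2: C_2 → C_1 acts by ∂[p,q,r] = [q,r] − [p,r] + [p,q]. For instance
  ∂[4,5,9] = [5,9] − [4,9] + [4,5],
  ∂[1,3,9] = [3,9] − [1,9] + [1,3].
The resulting 30×20 matrix has rank 20, and its Smith normal form has invariant factors (1,1,1,1,1,1,1,1,1,1,1,1,1,1,1,1,1,1,1,2).

Now H_k = ker ∂_k / im ∂_{k+1}, so:

  H_0: rank C_0 − rank ∂_1 = 10 − 9 = 1, and the invariant factors of ∂_1 are all 1, so H_0 = Z.
  H_1: rank ker ∂_1 − rank ∂_2 = (30 − 9) − 20 = 1, and ∂_2 has invariant factor 2 > 1, so H_1 = Z ⊕ Z/2.
  H_2: rank ker ∂_2 − rank ∂_3 = (20 − 20) − 0 = 0, and there is no ∂_3, so H_2 = 0.

As a check, the Euler characteristic is 10 − 30 + 20 = 0, which agrees with 1 − 1 + 0 = 0.
(K is a triangulation of the Klein bottle.)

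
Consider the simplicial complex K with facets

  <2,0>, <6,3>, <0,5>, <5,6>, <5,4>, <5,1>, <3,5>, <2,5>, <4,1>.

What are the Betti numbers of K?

Fix the vertex order 0 < 1 < 2 < 3 < 4 < 5 < 6 and write every simplex with vertices in increasing order. Then dim K = 1 and the simplices of K are:

  0-simplices (7): [0], [1], [2], [3], [4], [5], [6]
  1-simplices (9): [0,2], [0,5], [1,4], [1,5], [2,5], [3,5], [3,6], [4,5], [5,6]

so the chain groups are C_0 ≅ Z^7, C_1 ≅ Z^9.

∂_1: C_1 → C_0 sends each edge [p,q] (with p < q) to q − p. For instance
  ∂[3,6] = [6] − [3].
The resulting 7×9 matrix has rank 6, and its Smith normal form has invariant factors (1,1,1,1,1,1).

From H_k ≅ ker(∂_k) / im(∂_{k+1}) we obtain:

  H_0: rank C_0 − rank ∂_1 = 7 − 6 = 1, and the invariant factors of ∂_1 are all 1, so H_0 = Z.
  H_1: rank ker ∂_1 − rank ∂_2 = (9 − 6) − 0 = 3, and there is no ∂_2, so H_1 = Z^3.

Hence the Betti numbers are b_0 = 1, b_1 = 3.

b_0 = 1, b_1 = 3.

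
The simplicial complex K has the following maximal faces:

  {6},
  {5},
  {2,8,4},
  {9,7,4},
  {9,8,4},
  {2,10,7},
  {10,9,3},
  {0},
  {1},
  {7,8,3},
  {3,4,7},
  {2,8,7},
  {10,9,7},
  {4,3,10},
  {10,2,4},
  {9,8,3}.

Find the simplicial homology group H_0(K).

H_0 = Z^5.

Fix the vertex order 0 < 1 < 2 < 3 < 4 < 5 < 6 < 7 < 8 < 9 < 10 and write every simplex with vertices in increasing order. Then dim K = 2 and the simplices of K are:

  0-simplices (11): [0], [1], [2], [3], [4], [5], [6], [7], [8], [9], [10]
  1-simplices (18): [2,4], [2,7], [2,8], [2,10], [3,4], [3,7], [3,8], [3,9], [3,10], [4,7], [4,8], [4,9], [4,10], [7,8], [7,9], [7,10], [8,9], [9,10]
  2-simplices (12): [2,4,8], [2,4,10], [2,7,8], [2,7,10], [3,4,7], [3,4,10], [3,7,8], [3,8,9], [3,9,10], [4,7,9], [4,8,9], [7,9,10]

giving chain groups C_0 ≅ Z^11, C_1 ≅ Z^18, C_2 ≅ Z^12.

∂_1: C_1 → C_0 is given by ∂[p,q] = [q] − [p]. For instance
  ∂[9,10] = [10] − [9].
The resulting 11×18 matrix has rank 6, and its Smith normal form has invariant factors (1,1,1,1,1,1).

The boundary map ∂_2: C_2 → C_1 sends each 2-simplex [p,q,r] to [q,r] − [p,r] + [p,q]. For instance
  ∂[4,8,9] = [8,9] − [4,9] + [4,8],
  ∂[4,7,9] = [7,9] − [4,9] + [4,7].
The resulting 18×12 matrix has rank 12, and its Smith normal form has invariant factors (1,1,1,1,1,1,1,1,1,1,1,2).

Computing H_k = (kernel of ∂_k) / (image of ∂_{k+1}):

  H_0: rank C_0 − rank ∂_1 = 11 − 6 = 5, and the invariant factors of ∂_1 are all 1, so H_0 ≅ Z^5.

(K is a triangulation of the disjoint union of the real projective plane RP^2 and a set of 4 points.)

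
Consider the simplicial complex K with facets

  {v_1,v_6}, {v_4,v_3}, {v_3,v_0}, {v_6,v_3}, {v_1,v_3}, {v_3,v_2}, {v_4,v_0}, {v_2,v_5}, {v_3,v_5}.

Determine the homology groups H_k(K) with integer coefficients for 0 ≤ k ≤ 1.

Order the vertices as v_0 < v_1 < v_2 < v_3 < v_4 < v_5 < v_6. Listing each simplex with vertices in this order, K has dimension 1 with simplices:

  0-simplices (7): [v_0], [v_1], [v_2], [v_3], [v_4], [v_5], [v_6]
  1-simplices (9): [v_0,v_3], [v_0,v_4], [v_1,v_3], [v_1,v_6], [v_2,v_3], [v_2,v_5], [v_3,v_4], [v_3,v_5], [v_3,v_6]

so the chain groups are C_0 ≅ Z^7, C_1 ≅ Z^9.

∂_1: C_1 → C_0 is given by ∂[p,q] = [q] − [p]. For instance
  ∂[v_1,v_6] = [v_6] − [v_1].
The resulting 7×9 matrix has rank 6, and its Smith normal form has invariant factors (1,1,1,1,1,1).

Computing H_k = (kernel of ∂_k) / (image of ∂_{k+1}):

  H_0: rank C_0 − rank ∂_1 = 7 − 6 = 1, and the invariant factors of ∂_1 are all 1, so H_0 = Z.
  H_1: rank ker ∂_1 − rank ∂_2 = (9 − 6) − 0 = 3, and there is no ∂_2, so H_1 = Z^3.

As a check, the Euler characteristic is 7 − 9 = -2, which agrees with 1 − 3 = -2.
(K is a triangulation of a wedge of 3 circles.)

H_0 ≅ Z,  H_1 ≅ Z^3.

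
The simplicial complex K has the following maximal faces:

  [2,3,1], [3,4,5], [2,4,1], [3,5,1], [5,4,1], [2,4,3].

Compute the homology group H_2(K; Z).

H_2 ≅ Z.

Order the vertices as 1 < 2 < 3 < 4 < 5. Listing each simplex with vertices in this order, K has dimension 2 with simplices:

  0-simplices (5): [1], [2], [3], [4], [5]
  1-simplices (9): [1,2], [1,3], [1,4], [1,5], [2,3], [2,4], [3,4], [3,5], [4,5]
  2-simplices (6): [1,2,3], [1,2,4], [1,3,5], [1,4,5], [2,3,4], [3,4,5]

Hence C_0 ≅ Z^5, C_1 ≅ Z^9, C_2 ≅ Z^6.

The boundary map ∂_1: C_1 → C_0 is given by ∂[p,q] = [q] − [p]. For instance
  ∂[1,2] = [2] − [1].
The 5×9 boundary matrix has rank 4 and Smith normal form diag(1,1,1,1).

The boundary map ∂_2: C_2 → C_1 sends each 2-simplex [p,q,r] to [q,r] − [p,r] + [p,q]. For instance
  ∂[1,2,4] = [2,4] − [1,4] + [1,2],
  ∂[2,3,4] = [3,4] − [2,4] + [2,3].
As a 9×6 matrix over Z this has rank 5, with invariant factors (1,1,1,1,1).

Now H_k = ker ∂_k / im ∂_{k+1}, so:

  H_2: rank ker ∂_2 − rank ∂_3 = (6 − 5) − 0 = 1, and there is no ∂_3, so H_2 = Z.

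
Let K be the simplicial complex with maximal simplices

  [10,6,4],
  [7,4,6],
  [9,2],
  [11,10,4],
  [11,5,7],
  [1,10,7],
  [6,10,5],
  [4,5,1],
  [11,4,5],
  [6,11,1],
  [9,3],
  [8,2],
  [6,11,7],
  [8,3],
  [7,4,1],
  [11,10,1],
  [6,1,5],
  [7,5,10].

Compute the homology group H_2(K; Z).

K has 11 vertices, 25 edges, 14 triangles.
rank ∂_2 = 13, rank ∂_3 = 0 ⇒ b_2 = 14 − 13 − 0 = 1. So H_2 ≅ Z.

H_2 ≅ Z.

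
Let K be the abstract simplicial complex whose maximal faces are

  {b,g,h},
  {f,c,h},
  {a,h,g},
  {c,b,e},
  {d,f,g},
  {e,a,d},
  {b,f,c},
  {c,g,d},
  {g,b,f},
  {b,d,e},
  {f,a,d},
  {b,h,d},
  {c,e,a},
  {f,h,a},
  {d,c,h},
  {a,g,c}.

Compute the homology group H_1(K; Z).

Order the vertices as a < b < c < d < e < f < g < h. Listing each simplex with vertices in this order, K has dimension 2 with simplices:

  0-simplices (8): a, b, c, d, e, f, g, h
  1-simplices (24): ac, ad, ae, af, ag, ah, bc, bd, be, bf, bg, bh, cd, ce, cf, cg, ch, de, df, dg, dh, fg, fh, gh
  2-simplices (16): ace, acg, ade, adf, afh, agh, bce, bcf, bde, bdh, bfg, bgh, cdg, cdh, cfh, dfg

Hence C_0 ≅ Z^8, C_1 ≅ Z^24, C_2 ≅ Z^16.

∂_1: C_1 → C_0 maps an edge to its endpoints' difference, ∂[p,q] = q − p.
As a 8×24 matrix over Z this has rank 7, with invariant factors (1,1,1,1,1,1,1).

Boundary ∂_2: C_2 → C_1 acts by ∂[p,q,r] = [q,r] − [p,r] + [p,q]. For instance
  ∂bcf = cf − bf + bc,
  ∂cfh = fh − ch + cf.
This gives a 24×16 integer matrix of rank 15; reducing to Smith normal form yields diagonal entries (1,1,1,1,1,1,1,1,1,1,1,1,1,1,1).

Reading off H_k = ker ∂_k / im ∂_{k+1}:

  H_1: rank ker ∂_1 − rank ∂_2 = (24 − 7) − 15 = 2, and the invariant factors of ∂_2 are all 1, so H_1 = Z^2.

H_1 = Z^2.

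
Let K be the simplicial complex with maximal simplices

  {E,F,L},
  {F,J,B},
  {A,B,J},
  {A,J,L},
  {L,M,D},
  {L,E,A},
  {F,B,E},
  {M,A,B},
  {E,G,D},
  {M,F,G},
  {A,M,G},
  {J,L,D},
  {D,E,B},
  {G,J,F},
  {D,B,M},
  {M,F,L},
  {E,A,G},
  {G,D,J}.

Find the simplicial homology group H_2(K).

H_2 ≅ Z.

Take the total order A < B < D < E < F < G < J < L < M on the vertex set. Then K (dimension 2) consists of the simplices:

  0-simplices (9): A, B, D, E, F, G, J, L, M
  1-simplices (27): AB, AE, AG, AJ, AL, AM, BD, BE, BF, BJ, BM, DE, DG, DJ, DL, DM, EF, EG, EL, FG, FJ, FL, FM, GJ, GM, JL, LM
  2-simplices (18): ABJ, ABM, AEG, AEL, AGM, AJL, BDE, BDM, BEF, BFJ, DEG, DGJ, DJL, DLM, EFL, FGJ, FGM, FLM

Hence C_0 ≅ Z^9, C_1 ≅ Z^27, C_2 ≅ Z^18.

The boundary map ∂_1: C_1 → C_0 sends each edge [p,q] (with p < q) to q − p. For instance
  ∂FL = L − F.
The 9×27 boundary matrix has rank 8 and Smith normal form diag(1,1,1,1,1,1,1,1).

∂_2: C_2 → C_1 sends each 2-simplex [p,q,r] to [q,r] − [p,r] + [p,q]. For instance
  ∂BFJ = FJ − BJ + BF,
  ∂AJL = JL − AL + AJ.
The resulting 27×18 matrix has rank 17, and its Smith normal form has invariant factors (1,1,1,1,1,1,1,1,1,1,1,1,1,1,1,1,1).

Now H_k = ker ∂_k / im ∂_{k+1}, so:

  H_2: rank ker ∂_2 − rank ∂_3 = (18 − 17) − 0 = 1, and there is no ∂_3, so H_2 ≅ Z.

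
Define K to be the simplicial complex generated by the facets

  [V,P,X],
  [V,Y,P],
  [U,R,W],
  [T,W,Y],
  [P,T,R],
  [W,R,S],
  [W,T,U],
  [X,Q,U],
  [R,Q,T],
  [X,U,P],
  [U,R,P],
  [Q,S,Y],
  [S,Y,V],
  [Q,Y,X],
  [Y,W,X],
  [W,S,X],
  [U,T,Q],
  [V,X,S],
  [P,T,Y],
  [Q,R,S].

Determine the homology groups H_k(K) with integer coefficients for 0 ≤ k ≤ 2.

H_0 ≅ Z,  H_1 ≅ Z ⊕ Z/2,  H_2 = 0.

Order the vertices as P < Q < R < S < T < U < V < W < X < Y. Listing each simplex with vertices in this order, K has dimension 2 with simplices:

  0-simplices (10): P, Q, R, S, T, U, V, W, X, Y
  1-simplices (30): PR, PT, PU, PV, PX, PY, QR, QS, QT, QU, QX, QY, RS, RT, RU, RW, SV, SW, SX, SY, TU, TW, TY, UW, UX, VX, VY, WX, WY, XY
  2-simplices (20): PRT, PRU, PTY, PUX, PVX, PVY, QRS, QRT, QSY, QTU, QUX, QXY, RSW, RUW, SVX, SVY, SWX, TUW, TWY, WXY

Hence C_0 ≅ Z^10, C_1 ≅ Z^30, C_2 ≅ Z^20.

∂_1: C_1 → C_0 is given by ∂[p,q] = [q] − [p].
As a 10×30 matrix over Z this has rank 9, with invariant factors (1,1,1,1,1,1,1,1,1).

The boundary map ∂_2: C_2 → C_1 acts by ∂[p,q,r] = [q,r] − [p,r] + [p,q]. For instance
  ∂RSW = SW − RW + RS,
  ∂PVX = VX − PX + PV.
This gives a 30×20 integer matrix of rank 20; reducing to Smith normal form yields diagonal entries (1,1,1,1,1,1,1,1,1,1,1,1,1,1,1,1,1,1,1,2).

Reading off H_k = ker ∂_k / im ∂_{k+1}:

  H_0: rank C_0 − rank ∂_1 = 10 − 9 = 1, and the invariant factors of ∂_1 are all 1, so H_0 = Z.
  H_1: rank ker ∂_1 − rank ∂_2 = (30 − 9) − 20 = 1, and ∂_2 has invariant factor 2 > 1, so H_1 = Z ⊕ Z/2.
  H_2: rank ker ∂_2 − rank ∂_3 = (20 − 20) − 0 = 0, and there is no ∂_3, so H_2 = 0.

As a check, the Euler characteristic is 10 − 30 + 20 = 0, which agrees with 1 − 1 + 0 = 0.
(K is a triangulation of the Klein bottle.)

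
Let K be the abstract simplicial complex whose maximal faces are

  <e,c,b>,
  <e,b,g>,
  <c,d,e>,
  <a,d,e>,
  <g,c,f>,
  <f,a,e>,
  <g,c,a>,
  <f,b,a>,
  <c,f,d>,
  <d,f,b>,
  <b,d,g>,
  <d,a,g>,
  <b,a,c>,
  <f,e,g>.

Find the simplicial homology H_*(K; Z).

H_0 ≅ Z,  H_1 ≅ Z^2,  H_2 ≅ Z.

K has 7 vertices, 21 edges, 14 triangles.
rank ∂_0 = 0, rank ∂_1 = 6 ⇒ b_0 = 7 − 0 − 6 = 1; all invariant factors of ∂_1 are 1 so no torsion. So H_0 = Z.
rank ∂_1 = 6, rank ∂_2 = 13 ⇒ b_1 = 21 − 6 − 13 = 2; all invariant factors of ∂_2 are 1 so no torsion. So H_1 = Z^2.
rank ∂_2 = 13, rank ∂_3 = 0 ⇒ b_2 = 14 − 13 − 0 = 1. So H_2 = Z.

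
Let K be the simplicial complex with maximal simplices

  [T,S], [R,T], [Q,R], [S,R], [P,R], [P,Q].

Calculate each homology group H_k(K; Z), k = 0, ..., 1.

Take the total order P < Q < R < S < T on the vertex set. Then K (dimension 1) consists of the simplices:

  0-simplices (5): P, Q, R, S, T
  1-simplices (6): PQ, PR, QR, RS, RT, ST

giving chain groups C_0 ≅ Z^5, C_1 ≅ Z^6.

The boundary map ∂_1: C_1 → C_0 sends each edge [p,q] (with p < q) to q − p. For instance
  ∂RT = T − R.
This gives a 5×6 integer matrix of rank 4; reducing to Smith normal form yields diagonal entries (1,1,1,1).

Now H_k = ker ∂_k / im ∂_{k+1}, so:

  H_0: rank C_0 − rank ∂_1 = 5 − 4 = 1, and the invariant factors of ∂_1 are all 1, so H_0 ≅ Z.
  H_1: rank ker ∂_1 − rank ∂_2 = (6 − 4) − 0 = 2, and there is no ∂_2, so H_1 ≅ Z^2.

As a check, the Euler characteristic is 5 − 6 = -1, which agrees with 1 − 2 = -1.

H_0 = Z,  H_1 = Z^2.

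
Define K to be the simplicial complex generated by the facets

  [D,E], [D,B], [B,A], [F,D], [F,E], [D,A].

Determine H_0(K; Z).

H_0 ≅ Z.

Order the vertices as A < B < D < E < F. Listing each simplex with vertices in this order, K has dimension 1 with simplices:

  0-simplices (5): A, B, D, E, F
  1-simplices (6): AB, AD, BD, DE, DF, EF

so the chain groups are C_0 ≅ Z^5, C_1 ≅ Z^6.

∂_1: C_1 → C_0 sends each edge [p,q] (with p < q) to q − p. For instance
  ∂BD = D − B.
As a 5×6 matrix over Z this has rank 4, with invariant factors (1,1,1,1).

From H_k ≅ ker(∂_k) / im(∂_{k+1}) we obtain:

  H_0: rank C_0 − rank ∂_1 = 5 − 4 = 1, and the invariant factors of ∂_1 are all 1, so H_0 = Z.

(K is a triangulation of a wedge of 2 circles.)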